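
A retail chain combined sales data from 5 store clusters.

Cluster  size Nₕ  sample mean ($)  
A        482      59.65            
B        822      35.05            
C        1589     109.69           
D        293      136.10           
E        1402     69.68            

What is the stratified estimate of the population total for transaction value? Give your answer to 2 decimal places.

A: 482·59.65 = 28751.3
B: 822·35.05 = 28811.1
C: 1589·109.69 = 174297.41
D: 293·136.10 = 39877.3
E: 1402·69.68 = 97691.36
τ̂ = Σ Nₕx̄ₕ = 369428.47.

369428.47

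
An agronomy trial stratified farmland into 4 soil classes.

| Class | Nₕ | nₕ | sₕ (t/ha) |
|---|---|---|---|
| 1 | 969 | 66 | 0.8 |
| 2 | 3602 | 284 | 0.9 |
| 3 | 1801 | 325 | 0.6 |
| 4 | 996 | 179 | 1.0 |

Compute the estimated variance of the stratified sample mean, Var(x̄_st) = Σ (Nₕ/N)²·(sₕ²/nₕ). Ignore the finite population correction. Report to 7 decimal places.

N = 7368; Wₕ = Nₕ/N.
class 1: (969/7368)²·0.8²/66 = 0.0001677198
class 2: (3602/7368)²·0.9²/284 = 0.0006816397
class 3: (1801/7368)²·0.6²/325 = 0.0000661831
class 4: (996/7368)²·1.0²/179 = 0.0001020861
Sum = 0.0010176287 → 0.0010176.

0.0010176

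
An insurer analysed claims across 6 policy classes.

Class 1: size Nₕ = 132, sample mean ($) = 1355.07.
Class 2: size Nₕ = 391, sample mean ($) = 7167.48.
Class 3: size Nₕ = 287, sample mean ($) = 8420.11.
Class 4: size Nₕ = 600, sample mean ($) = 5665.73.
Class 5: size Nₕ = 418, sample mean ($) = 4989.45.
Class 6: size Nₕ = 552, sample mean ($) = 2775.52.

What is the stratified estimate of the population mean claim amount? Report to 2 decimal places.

5216.40

x̄_st = (Σ Nₕx̄ₕ) / (Σ Nₕ) = (132·1355.07 + 391·7167.48 + 287·8420.11 + 600·5665.73 + 418·4989.45 + 552·2775.52) / 2380
= 12415040.63 / 2380 = 5216.4036... → 5216.40.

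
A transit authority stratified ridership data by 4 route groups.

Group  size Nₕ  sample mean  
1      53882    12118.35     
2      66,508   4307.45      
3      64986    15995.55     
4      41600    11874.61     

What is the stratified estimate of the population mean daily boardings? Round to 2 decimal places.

10895.03

N = 53882 + 66508 + 64986 + 41600 = 226976.
Overall mean = Σ (Nₕ/N)·x̄ₕ — weight by population share, not a simple average.
Σ Nₕx̄ₕ = 53882·12118.35 + 66508·4307.45 + 64986·15995.55 + 41600·11874.61 = 652960934.7 + 286479884.6 + 1039486812.3 + 493983776 = 2472911407.6.
Divide by N: 2472911407.6 / 226976 = 10895.0348... → 10895.03.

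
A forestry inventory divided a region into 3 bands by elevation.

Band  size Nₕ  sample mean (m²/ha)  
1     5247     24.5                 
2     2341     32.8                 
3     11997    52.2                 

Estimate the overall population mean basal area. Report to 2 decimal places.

42.46

N = 19585; weights Wₕ = Nₕ/N = (0.2679, 0.1195, 0.6126).
x̄_st = Σ Wₕ·x̄ₕ = 0.2679·24.5 + 0.1195·32.8 + 0.6126·52.2 ≈ 42.4600...
→ 42.46.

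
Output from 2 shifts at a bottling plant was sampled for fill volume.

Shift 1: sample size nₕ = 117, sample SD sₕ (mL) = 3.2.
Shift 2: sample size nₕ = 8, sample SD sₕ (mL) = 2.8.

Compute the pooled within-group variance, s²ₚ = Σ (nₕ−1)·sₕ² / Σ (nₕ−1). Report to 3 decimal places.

10.103

1: (117−1)·3.2² = 116·10.24 = 1187.84
2: (8−1)·2.8² = 7·7.84 = 54.88
Numerator = 1242.72; denominator = Σ(nₕ−1) = 123.
s²ₚ = 1242.72/123 = 10.10341... → 10.103.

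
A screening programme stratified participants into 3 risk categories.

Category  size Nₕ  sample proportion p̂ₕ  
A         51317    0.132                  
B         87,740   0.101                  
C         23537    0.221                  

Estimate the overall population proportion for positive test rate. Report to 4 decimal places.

0.1282

N = 51317 + 87740 + 23537 = 162594.
Overall proportion = Σ (Nₕ/N)·p̂ₕ.
Σ Nₕp̂ₕ = 6773.844 + 8861.74 + 5201.677 = 20837.261.
20837.261 / 162594 = 0.128155... → 0.1282.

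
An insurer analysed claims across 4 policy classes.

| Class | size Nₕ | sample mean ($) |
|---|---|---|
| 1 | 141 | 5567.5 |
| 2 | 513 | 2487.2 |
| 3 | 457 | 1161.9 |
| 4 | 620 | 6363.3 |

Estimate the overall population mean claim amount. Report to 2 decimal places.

3776.54

N = 1731; weights Wₕ = Nₕ/N = (0.0815, 0.2964, 0.2640, 0.3582).
x̄_st = Σ Wₕ·x̄ₕ = 0.0815·5567.5 + 0.2964·2487.2 + 0.2640·1161.9 + 0.3582·6363.3 ≈ 3776.5369...
→ 3776.54.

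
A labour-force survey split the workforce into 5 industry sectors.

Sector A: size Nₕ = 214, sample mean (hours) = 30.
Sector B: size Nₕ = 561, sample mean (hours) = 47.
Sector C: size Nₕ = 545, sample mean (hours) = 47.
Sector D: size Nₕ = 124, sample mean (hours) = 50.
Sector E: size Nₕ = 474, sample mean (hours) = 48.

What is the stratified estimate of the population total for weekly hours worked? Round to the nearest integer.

87354

Population total = Σ Nₕ·x̄ₕ (each stratum's size times its mean).
214·30 + 561·47 + 545·47 + 124·50 + 474·48 = 6420 + 26367 + 25615 + 6200 + 22752 = 87354.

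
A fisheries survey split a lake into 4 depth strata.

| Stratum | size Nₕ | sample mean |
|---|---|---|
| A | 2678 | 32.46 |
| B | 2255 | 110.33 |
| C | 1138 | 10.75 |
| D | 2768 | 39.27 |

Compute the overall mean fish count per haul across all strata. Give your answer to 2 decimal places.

N = 8839; weights Wₕ = Nₕ/N = (0.3030, 0.2551, 0.1287, 0.3132).
x̄_st = Σ Wₕ·x̄ₕ = 0.3030·32.46 + 0.2551·110.33 + 0.1287·10.75 + 0.3132·39.27 ≈ 51.6636...
→ 51.66.

51.66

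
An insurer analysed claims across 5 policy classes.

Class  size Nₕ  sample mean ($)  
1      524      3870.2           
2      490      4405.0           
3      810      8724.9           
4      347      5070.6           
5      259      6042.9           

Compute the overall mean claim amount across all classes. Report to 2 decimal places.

5999.26

N = 2430; weights Wₕ = Nₕ/N = (0.2156, 0.2016, 0.3333, 0.1428, 0.1066).
x̄_st = Σ Wₕ·x̄ₕ = 0.2156·3870.2 + 0.2016·4405.0 + 0.3333·8724.9 + 0.1428·5070.6 + 0.1066·6042.9 ≈ 5999.2647...
→ 5999.26.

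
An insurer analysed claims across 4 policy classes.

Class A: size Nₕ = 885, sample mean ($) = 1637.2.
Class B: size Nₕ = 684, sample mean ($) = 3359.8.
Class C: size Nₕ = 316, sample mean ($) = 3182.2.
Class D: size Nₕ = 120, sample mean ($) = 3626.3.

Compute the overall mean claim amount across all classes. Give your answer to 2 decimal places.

2587.41

x̄_st = (Σ Nₕx̄ₕ) / (Σ Nₕ) = (885·1637.2 + 684·3359.8 + 316·3182.2 + 120·3626.3) / 2005
= 5187756.4 / 2005 = 2587.4097... → 2587.41.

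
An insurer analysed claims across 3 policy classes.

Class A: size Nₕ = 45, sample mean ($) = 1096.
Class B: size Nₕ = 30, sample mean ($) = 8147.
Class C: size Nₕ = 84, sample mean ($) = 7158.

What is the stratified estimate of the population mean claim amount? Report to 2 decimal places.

N = 45 + 30 + 84 = 159.
Weight each subgroup mean by Nₕ/N and sum.
Σ Nₕx̄ₕ = 45·1096 + 30·8147 + 84·7158 = 49320 + 244410 + 601272 = 895002.
Divide by N: 895002 / 159 = 5628.9434... → 5628.94.

5628.94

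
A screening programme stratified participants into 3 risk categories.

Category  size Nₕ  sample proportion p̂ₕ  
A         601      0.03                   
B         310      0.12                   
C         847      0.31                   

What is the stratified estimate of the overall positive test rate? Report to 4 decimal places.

0.1808

N = 601 + 310 + 847 = 1758.
Overall proportion = Σ (Nₕ/N)·p̂ₕ.
Σ Nₕp̂ₕ = 18.03 + 37.2 + 262.57 = 317.8.
317.8 / 1758 = 0.180774... → 0.1808.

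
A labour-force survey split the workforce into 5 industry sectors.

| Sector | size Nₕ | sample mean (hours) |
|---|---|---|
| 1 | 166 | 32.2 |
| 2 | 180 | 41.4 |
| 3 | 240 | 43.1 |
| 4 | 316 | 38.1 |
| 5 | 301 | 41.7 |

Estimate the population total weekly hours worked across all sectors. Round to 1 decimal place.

Estimate total by summing Nₕ·x̄ₕ over strata.
166·32.2 + 180·41.4 + 240·43.1 + 316·38.1 + 301·41.7 = 5345.2 + 7452 + 10344 + 12039.6 + 12551.7 = 47732.5.

47732.5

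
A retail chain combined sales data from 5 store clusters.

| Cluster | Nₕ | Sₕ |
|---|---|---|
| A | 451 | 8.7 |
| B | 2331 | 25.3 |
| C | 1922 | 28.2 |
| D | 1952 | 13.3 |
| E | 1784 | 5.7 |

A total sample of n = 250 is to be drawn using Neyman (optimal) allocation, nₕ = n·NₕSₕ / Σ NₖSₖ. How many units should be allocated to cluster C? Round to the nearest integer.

88

Σ NₕSₕ = 451·8.7 + 2331·25.3 + 1922·28.2 + 1952·13.3 + 1784·5.7 = 153228.8.
Share for C: 54200.4/153228.8 = 0.35372.
n_C = 250 × 0.35372 = 88.431... → 88.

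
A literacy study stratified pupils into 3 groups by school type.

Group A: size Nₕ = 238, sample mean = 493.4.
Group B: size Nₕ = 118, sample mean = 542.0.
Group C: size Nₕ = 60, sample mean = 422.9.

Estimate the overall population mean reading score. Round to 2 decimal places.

497.02

N = 416; weights Wₕ = Nₕ/N = (0.5721, 0.2837, 0.1442).
x̄_st = Σ Wₕ·x̄ₕ = 0.5721·493.4 + 0.2837·542.0 + 0.1442·422.9 ≈ 497.0173...
→ 497.02.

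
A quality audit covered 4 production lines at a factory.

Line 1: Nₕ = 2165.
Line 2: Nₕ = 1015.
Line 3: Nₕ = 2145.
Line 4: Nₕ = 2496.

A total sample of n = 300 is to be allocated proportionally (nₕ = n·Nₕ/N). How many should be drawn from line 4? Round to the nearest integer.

N = 2165 + 1015 + 2145 + 2496 = 7821.
n_4 = 300·2496/7821 = 95.742... → 96.

96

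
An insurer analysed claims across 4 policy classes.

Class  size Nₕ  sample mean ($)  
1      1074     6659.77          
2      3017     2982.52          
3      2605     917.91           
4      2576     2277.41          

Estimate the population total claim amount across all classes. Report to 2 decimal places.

Population total = Σ Nₕ·x̄ₕ (each stratum's size times its mean).
1074·6659.77 + 3017·2982.52 + 2605·917.91 + 2576·2277.41 = 7152592.98 + 8998262.84 + 2391155.55 + 5866608.16 = 24408619.53.

24408619.53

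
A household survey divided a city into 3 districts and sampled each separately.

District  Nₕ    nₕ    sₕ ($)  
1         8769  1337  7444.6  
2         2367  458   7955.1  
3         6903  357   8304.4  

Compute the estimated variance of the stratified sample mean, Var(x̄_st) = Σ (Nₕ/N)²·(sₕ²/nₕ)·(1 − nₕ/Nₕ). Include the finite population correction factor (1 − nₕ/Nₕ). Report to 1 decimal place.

N = 18039. Term for each stratum: Wₕ²sₕ²/nₕ·(1−nₕ/Nₕ).
Var(x̄_st) = 8301.9896 + 1918.6912 + 26824.8474 = 37045.5282 → 37045.5.

37045.5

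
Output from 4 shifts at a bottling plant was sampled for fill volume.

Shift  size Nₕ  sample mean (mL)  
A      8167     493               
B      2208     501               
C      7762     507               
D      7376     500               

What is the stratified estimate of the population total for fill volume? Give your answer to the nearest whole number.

12755873

Estimate total by summing Nₕ·x̄ₕ over strata.
8167·493 + 2208·501 + 7762·507 + 7376·500 = 4026331 + 1106208 + 3935334 + 3688000 = 12755873.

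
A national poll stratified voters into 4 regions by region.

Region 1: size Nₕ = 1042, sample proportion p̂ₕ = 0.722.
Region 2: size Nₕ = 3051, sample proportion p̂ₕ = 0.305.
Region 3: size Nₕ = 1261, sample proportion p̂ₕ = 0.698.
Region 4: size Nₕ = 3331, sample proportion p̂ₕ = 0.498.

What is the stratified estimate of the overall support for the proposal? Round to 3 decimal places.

Wₕ = Nₕ/N with N = 8685: 0.1200, 0.3513, 0.1452, 0.3835.
p̂_st = 0.1200·0.722 + 0.3513·0.305 + 0.1452·0.698 + 0.3835·0.498 ≈ 0.48611... → 0.486.

0.486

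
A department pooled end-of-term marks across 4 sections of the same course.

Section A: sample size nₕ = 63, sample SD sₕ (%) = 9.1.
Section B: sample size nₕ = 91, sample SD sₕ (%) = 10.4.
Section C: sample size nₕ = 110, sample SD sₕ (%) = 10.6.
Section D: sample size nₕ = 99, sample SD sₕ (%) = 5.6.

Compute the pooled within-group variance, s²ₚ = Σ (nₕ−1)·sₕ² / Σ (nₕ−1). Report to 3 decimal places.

84.092

Degrees of freedom: 62 + 90 + 109 + 98 = 359.
Σ(nₕ−1)sₕ² = 62·82.81 + 90·108.16 + 109·112.36 + 98·31.36 = 30189.14.
s²ₚ = 30189.14 / 359 = 84.09231... → 84.092.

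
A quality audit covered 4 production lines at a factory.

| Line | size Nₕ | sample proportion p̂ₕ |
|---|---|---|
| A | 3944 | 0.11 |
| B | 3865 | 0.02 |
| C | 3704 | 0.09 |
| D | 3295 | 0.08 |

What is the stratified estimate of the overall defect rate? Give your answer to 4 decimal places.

Wₕ = Nₕ/N with N = 14808: 0.2663, 0.2610, 0.2501, 0.2225.
p̂_st = 0.2663·0.11 + 0.2610·0.02 + 0.2501·0.09 + 0.2225·0.08 ≈ 0.074831... → 0.0748.

0.0748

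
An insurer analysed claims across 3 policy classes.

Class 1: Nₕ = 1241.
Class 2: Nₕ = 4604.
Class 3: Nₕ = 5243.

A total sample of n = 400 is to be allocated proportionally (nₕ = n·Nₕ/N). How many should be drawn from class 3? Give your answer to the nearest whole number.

189

N = 1241 + 4604 + 5243 = 11088.
n_3 = 400·5243/11088 = 189.141... → 189.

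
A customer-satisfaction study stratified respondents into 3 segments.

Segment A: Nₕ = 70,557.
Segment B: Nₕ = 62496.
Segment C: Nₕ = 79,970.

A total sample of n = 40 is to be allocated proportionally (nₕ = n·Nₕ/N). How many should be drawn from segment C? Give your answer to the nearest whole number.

15

N = 70557 + 62496 + 79970 = 213023.
n_C = 40·79970/213023 = 15.016... → 15.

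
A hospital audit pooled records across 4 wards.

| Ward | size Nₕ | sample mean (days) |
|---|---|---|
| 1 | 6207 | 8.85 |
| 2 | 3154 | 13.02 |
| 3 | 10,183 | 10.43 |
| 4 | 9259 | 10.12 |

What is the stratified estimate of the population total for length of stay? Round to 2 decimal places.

Estimate total by summing Nₕ·x̄ₕ over strata.
6207·8.85 + 3154·13.02 + 10183·10.43 + 9259·10.12 = 54931.95 + 41065.08 + 106208.69 + 93701.08 = 295906.80.

295906.80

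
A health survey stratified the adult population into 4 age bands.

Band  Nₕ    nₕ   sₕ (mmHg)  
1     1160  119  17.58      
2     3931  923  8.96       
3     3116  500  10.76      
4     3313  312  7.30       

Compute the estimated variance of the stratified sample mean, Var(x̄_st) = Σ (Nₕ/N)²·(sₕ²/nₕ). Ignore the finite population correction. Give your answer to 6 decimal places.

N = 11520; Wₕ = Nₕ/N.
band 1: (1160/11520)²·17.58²/119 = 0.026333089
band 2: (3931/11520)²·8.96²/923 = 0.010127808
band 3: (3116/11520)²·10.76²/500 = 0.016941212
band 4: (3313/11520)²·7.30²/312 = 0.014126320
Sum = 0.067528428 → 0.067528.

0.067528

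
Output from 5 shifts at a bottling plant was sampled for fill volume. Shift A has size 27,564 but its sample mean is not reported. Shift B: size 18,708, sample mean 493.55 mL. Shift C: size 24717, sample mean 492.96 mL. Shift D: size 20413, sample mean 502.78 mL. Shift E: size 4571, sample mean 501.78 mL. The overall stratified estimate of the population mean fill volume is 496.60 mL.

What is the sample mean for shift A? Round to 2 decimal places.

496.50

Σ Nₕx̄ₕ = N·μ, so 27564·x̄_A = 95973·496.60 − (18708·493.55 + 24717·492.96 + 20413·502.78 + 4571·501.78).
= 47660191.8 − 33974710.24 = 13685481.56.
x̄_A = 13685481.56 / 27564 = 496.4984... → 496.50.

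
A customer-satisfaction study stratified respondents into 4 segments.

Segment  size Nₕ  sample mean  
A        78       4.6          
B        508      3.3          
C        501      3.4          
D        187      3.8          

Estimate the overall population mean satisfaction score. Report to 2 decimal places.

N = 78 + 508 + 501 + 187 = 1274.
The stratified mean weights each stratum mean by its population share Nₕ/N.
Σ Nₕx̄ₕ = 78·4.6 + 508·3.3 + 501·3.4 + 187·3.8 = 358.8 + 1676.4 + 1703.4 + 710.6 = 4449.2.
Divide by N: 4449.2 / 1274 = 3.4923... → 3.49.

3.49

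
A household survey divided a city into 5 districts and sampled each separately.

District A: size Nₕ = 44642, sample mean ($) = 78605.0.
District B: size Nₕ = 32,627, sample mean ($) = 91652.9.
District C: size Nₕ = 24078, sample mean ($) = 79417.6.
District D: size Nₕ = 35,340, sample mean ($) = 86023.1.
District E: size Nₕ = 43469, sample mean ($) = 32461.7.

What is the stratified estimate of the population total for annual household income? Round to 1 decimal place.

12862794542.4

A: 44642·78605.0 = 3509084410
B: 32627·91652.9 = 2990359168.3
C: 24078·79417.6 = 1912216972.8
D: 35340·86023.1 = 3040056354
E: 43469·32461.7 = 1411077637.3
τ̂ = Σ Nₕx̄ₕ = 12862794542.4.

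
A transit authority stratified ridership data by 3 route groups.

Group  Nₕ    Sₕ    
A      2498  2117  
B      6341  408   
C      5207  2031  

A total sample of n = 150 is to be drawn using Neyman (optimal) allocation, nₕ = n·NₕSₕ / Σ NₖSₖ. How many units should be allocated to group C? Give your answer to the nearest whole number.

86

Σ NₕSₕ = 2498·2117 + 6341·408 + 5207·2031 = 18450811.
Share for C: 10575417/18450811 = 0.57317.
n_C = 150 × 0.57317 = 85.975... → 86.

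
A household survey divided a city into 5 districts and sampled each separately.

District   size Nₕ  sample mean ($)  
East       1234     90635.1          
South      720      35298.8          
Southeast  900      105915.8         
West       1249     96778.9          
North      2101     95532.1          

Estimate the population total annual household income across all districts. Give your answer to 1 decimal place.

554172857.6

Estimate total by summing Nₕ·x̄ₕ over strata.
1234·90635.1 + 720·35298.8 + 900·105915.8 + 1249·96778.9 + 2101·95532.1 = 111843713.4 + 25415136 + 95324220 + 120876846.1 + 200712942.1 = 554172857.6.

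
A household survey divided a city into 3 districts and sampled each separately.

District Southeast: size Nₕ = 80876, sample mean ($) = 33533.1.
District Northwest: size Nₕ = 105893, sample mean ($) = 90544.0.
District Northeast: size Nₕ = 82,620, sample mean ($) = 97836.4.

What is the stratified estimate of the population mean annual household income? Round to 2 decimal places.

75664.72

N = 269389; weights Wₕ = Nₕ/N = (0.3002, 0.3931, 0.3067).
x̄_st = Σ Wₕ·x̄ₕ = 0.3002·33533.1 + 0.3931·90544.0 + 0.3067·97836.4 ≈ 75664.7159...
→ 75664.72.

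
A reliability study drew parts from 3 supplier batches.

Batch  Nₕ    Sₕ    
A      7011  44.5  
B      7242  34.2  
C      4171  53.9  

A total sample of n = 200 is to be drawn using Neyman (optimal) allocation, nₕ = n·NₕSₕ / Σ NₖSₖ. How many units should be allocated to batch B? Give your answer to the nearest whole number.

A: NₕSₕ = 7011·44.5 = 311989.5
B: NₕSₕ = 7242·34.2 = 247676.4
C: NₕSₕ = 4171·53.9 = 224816.9
Σ NₕSₕ = 784482.8.
n_B = 200·247676.4/784482.8 = 63.144... → 63.

63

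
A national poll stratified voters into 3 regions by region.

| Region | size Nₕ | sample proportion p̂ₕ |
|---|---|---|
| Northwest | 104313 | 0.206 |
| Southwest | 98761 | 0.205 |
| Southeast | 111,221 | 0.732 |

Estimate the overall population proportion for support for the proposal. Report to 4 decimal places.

0.3918

N = 104313 + 98761 + 111221 = 314295.
Overall proportion = Σ (Nₕ/N)·p̂ₕ.
Σ Nₕp̂ₕ = 21488.478 + 20246.005 + 81413.772 = 123148.255.
123148.255 / 314295 = 0.391824... → 0.3918.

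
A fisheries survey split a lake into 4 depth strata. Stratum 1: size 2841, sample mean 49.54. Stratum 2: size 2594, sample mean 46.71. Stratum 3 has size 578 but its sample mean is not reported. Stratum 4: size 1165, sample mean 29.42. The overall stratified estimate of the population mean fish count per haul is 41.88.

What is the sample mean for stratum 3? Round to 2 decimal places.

7.67

Σ Nₕx̄ₕ = N·μ, so 578·x̄_3 = 7178·41.88 − (2841·49.54 + 2594·46.71 + 1165·29.42).
= 300614.64 − 296183.18 = 4431.46.
x̄_3 = 4431.46 / 578 = 7.6669... → 7.67.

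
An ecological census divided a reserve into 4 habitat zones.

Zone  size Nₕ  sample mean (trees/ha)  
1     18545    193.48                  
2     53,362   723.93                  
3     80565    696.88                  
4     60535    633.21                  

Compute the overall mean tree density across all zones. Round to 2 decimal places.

641.73

N = 213007; weights Wₕ = Nₕ/N = (0.0871, 0.2505, 0.3782, 0.2842).
x̄_st = Σ Wₕ·x̄ₕ = 0.0871·193.48 + 0.2505·723.93 + 0.3782·696.88 + 0.2842·633.21 ≈ 641.7345...
→ 641.73.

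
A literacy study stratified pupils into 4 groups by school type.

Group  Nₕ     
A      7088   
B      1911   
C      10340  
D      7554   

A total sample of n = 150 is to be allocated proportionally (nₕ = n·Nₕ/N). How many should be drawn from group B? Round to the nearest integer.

11

Share of group B = 1911/26893 = 0.07106.
Allocate 150 × 0.07106 = 10.659... → 11.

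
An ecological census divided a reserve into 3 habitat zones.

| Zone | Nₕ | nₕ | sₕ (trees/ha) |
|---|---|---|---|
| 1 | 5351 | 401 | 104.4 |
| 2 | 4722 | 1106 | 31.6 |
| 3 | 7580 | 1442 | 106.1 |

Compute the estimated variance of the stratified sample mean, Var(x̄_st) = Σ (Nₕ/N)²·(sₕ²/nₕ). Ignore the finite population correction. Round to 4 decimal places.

4.0014

N = 17653. Term for each stratum: Wₕ²sₕ²/nₕ.
Var(x̄_st) = 2.4974079 + 0.0646002 + 1.4393515 = 4.0013597 → 4.0014.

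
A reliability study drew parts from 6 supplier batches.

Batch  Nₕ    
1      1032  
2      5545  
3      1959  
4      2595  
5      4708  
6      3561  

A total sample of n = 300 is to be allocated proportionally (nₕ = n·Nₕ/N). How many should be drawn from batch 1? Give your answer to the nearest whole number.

16

N = 1032 + 5545 + 1959 + 2595 + 4708 + 3561 = 19400.
n_1 = 300·1032/19400 = 15.959... → 16.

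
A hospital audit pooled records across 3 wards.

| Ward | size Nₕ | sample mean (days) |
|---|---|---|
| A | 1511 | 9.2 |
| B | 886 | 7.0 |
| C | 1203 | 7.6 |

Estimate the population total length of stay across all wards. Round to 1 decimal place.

29246.0

Estimate total by summing Nₕ·x̄ₕ over strata.
1511·9.2 + 886·7.0 + 1203·7.6 = 13901.2 + 6202 + 9142.8 = 29246.0.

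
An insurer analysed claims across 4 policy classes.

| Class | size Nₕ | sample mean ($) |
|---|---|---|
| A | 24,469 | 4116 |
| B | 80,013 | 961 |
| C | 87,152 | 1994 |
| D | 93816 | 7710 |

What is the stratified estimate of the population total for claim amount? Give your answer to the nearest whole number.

A: 24469·4116 = 100714404
B: 80013·961 = 76892493
C: 87152·1994 = 173781088
D: 93816·7710 = 723321360
τ̂ = Σ Nₕx̄ₕ = 1074709345.

1074709345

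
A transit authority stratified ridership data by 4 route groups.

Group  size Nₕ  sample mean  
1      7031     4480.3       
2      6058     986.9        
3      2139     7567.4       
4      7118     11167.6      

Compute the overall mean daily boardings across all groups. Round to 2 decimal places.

5958.89

N = 22346; weights Wₕ = Nₕ/N = (0.3146, 0.2711, 0.0957, 0.3185).
x̄_st = Σ Wₕ·x̄ₕ = 0.3146·4480.3 + 0.2711·986.9 + 0.0957·7567.4 + 0.3185·11167.6 ≈ 5958.8864...
→ 5958.89.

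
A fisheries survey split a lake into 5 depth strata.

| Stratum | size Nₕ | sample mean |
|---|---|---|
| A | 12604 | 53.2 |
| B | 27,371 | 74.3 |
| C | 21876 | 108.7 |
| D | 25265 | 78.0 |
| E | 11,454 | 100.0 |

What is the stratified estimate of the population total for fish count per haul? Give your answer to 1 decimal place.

8198189.3

A: 12604·53.2 = 670532.8
B: 27371·74.3 = 2033665.3
C: 21876·108.7 = 2377921.2
D: 25265·78.0 = 1970670
E: 11454·100.0 = 1145400
τ̂ = Σ Nₕx̄ₕ = 8198189.3.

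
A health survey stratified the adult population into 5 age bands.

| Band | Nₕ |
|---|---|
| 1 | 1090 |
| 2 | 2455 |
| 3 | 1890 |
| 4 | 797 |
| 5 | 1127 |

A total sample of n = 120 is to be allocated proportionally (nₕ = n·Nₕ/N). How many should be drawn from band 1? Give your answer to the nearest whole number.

18

N = 1090 + 2455 + 1890 + 797 + 1127 = 7359.
n_1 = 120·1090/7359 = 17.774... → 18.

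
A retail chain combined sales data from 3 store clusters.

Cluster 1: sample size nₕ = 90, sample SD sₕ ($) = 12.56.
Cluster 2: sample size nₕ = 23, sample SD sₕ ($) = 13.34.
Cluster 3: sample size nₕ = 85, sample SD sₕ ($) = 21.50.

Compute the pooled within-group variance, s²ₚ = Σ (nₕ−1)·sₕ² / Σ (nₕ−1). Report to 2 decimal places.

Degrees of freedom: 89 + 22 + 84 = 195.
Σ(nₕ−1)sₕ² = 89·157.7536 + 22·177.9556 + 84·462.25 = 56784.0936.
s²ₚ = 56784.0936 / 195 = 291.2005... → 291.20.

291.20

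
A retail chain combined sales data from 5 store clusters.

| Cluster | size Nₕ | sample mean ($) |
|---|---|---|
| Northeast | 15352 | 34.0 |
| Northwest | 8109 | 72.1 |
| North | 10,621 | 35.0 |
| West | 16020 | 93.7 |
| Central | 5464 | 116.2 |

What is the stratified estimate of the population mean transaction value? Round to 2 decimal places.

x̄_st = (Σ Nₕx̄ₕ) / (Σ Nₕ) = (15352·34.0 + 8109·72.1 + 10621·35.0 + 16020·93.7 + 5464·116.2) / 55566
= 3614352.7 / 55566 = 65.0461... → 65.05.

65.05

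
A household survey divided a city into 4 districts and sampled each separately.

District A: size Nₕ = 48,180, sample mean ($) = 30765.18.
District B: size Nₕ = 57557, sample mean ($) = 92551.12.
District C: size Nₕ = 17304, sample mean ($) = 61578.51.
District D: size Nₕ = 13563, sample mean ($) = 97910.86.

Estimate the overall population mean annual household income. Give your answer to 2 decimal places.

67368.09

x̄_st = (Σ Nₕx̄ₕ) / (Σ Nₕ) = (48180·30765.18 + 57557·92551.12 + 17304·61578.51 + 13563·97910.86) / 136604
= 9202750717.46 / 136604 = 67368.0911... → 67368.09.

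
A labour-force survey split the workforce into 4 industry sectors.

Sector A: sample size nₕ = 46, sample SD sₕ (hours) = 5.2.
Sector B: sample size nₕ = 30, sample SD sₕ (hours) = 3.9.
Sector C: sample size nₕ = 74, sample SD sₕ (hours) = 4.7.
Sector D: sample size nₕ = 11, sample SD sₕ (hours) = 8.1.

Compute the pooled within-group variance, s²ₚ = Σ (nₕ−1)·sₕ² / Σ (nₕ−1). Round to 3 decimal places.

25.010

A: (46−1)·5.2² = 45·27.04 = 1216.8
B: (30−1)·3.9² = 29·15.21 = 441.09
C: (74−1)·4.7² = 73·22.09 = 1612.57
D: (11−1)·8.1² = 10·65.61 = 656.1
Numerator = 3926.56; denominator = Σ(nₕ−1) = 157.
s²ₚ = 3926.56/157 = 25.00994... → 25.010.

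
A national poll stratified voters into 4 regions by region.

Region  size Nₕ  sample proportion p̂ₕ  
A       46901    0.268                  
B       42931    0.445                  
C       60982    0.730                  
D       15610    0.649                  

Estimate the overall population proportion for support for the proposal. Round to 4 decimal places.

0.5187

Wₕ = Nₕ/N with N = 166424: 0.2818, 0.2580, 0.3664, 0.0938.
p̂_st = 0.2818·0.268 + 0.2580·0.445 + 0.3664·0.730 + 0.0938·0.649 ≈ 0.518684... → 0.5187.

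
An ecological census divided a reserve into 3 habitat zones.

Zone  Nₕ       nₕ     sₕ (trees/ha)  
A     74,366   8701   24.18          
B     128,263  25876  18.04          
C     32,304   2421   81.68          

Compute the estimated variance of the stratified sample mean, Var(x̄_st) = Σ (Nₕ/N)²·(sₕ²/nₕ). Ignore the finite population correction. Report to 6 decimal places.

0.062585

N = 234933. Term for each stratum: Wₕ²sₕ²/nₕ.
Var(x̄_st) = 0.006732932 + 0.003748786 + 0.052102819 = 0.062584537 → 0.062585.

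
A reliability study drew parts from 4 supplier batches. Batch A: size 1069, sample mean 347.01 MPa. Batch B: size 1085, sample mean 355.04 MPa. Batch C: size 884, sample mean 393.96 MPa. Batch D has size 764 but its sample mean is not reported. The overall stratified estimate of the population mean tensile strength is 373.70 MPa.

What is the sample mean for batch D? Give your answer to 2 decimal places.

414.10

N = 1069 + 1085 + 884 + 764 = 3802.
Overall total = μ·N = 373.70·3802 = 1420807.4.
Subtract the known strata: 1069·347.01 + 1085·355.04 + 884·393.96 = 1104432.73.
Remaining total for batch D: 1420807.4 − 1104432.73 = 316374.67.
Divide by its size: 316374.67 / 764 = 414.1030... → 414.10.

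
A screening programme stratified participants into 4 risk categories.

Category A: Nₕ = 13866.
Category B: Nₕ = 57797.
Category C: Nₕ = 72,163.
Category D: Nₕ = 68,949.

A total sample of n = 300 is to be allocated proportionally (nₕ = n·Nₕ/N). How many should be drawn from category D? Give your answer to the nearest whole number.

N = 13866 + 57797 + 72163 + 68949 = 212775.
n_D = 300·68949/212775 = 97.214... → 97.

97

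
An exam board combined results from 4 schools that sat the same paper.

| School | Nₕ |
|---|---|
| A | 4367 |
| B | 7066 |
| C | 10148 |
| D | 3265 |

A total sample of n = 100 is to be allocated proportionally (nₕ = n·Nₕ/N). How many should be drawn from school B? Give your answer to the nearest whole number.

Share of school B = 7066/24846 = 0.28439.
Allocate 100 × 0.28439 = 28.439... → 28.

28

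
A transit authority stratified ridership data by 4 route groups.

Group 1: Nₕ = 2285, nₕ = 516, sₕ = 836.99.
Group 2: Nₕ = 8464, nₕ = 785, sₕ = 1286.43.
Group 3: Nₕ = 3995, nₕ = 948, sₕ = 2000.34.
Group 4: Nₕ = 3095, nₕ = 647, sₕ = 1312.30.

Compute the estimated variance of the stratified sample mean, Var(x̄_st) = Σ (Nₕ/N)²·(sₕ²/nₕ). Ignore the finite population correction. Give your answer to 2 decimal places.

788.67

N = 17839; Wₕ = Nₕ/N.
group 1: (2285/17839)²·836.99²/516 = 22.27523
group 2: (8464/17839)²·1286.43²/785 = 474.58386
group 3: (3995/17839)²·2000.34²/948 = 211.68586
group 4: (3095/17839)²·1312.30²/647 = 80.12025
Sum = 788.66520 → 788.67.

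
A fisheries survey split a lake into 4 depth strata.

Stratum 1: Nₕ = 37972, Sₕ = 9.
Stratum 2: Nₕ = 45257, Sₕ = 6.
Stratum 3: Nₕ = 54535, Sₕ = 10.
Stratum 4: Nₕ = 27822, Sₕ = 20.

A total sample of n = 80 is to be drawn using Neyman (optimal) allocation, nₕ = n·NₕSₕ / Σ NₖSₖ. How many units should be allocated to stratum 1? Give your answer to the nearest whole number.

1: NₕSₕ = 37972·9 = 341748
2: NₕSₕ = 45257·6 = 271542
3: NₕSₕ = 54535·10 = 545350
4: NₕSₕ = 27822·20 = 556440
Σ NₕSₕ = 1715080.
n_1 = 80·341748/1715080 = 15.941... → 16.

16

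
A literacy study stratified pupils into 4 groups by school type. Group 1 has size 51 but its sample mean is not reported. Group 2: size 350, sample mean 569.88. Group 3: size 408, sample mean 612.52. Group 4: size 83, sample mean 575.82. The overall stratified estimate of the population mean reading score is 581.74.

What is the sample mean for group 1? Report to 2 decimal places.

426.53

Σ Nₕx̄ₕ = N·μ, so 51·x̄_1 = 892·581.74 − (350·569.88 + 408·612.52 + 83·575.82).
= 518912.08 − 497159.22 = 21752.86.
x̄_1 = 21752.86 / 51 = 426.5267... → 426.53.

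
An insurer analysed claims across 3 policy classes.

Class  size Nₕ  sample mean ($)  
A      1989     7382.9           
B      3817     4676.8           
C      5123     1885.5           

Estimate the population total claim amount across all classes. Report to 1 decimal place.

42195350.2

Population total = Σ Nₕ·x̄ₕ (each stratum's size times its mean).
1989·7382.9 + 3817·4676.8 + 5123·1885.5 = 14684588.1 + 17851345.6 + 9659416.5 = 42195350.2.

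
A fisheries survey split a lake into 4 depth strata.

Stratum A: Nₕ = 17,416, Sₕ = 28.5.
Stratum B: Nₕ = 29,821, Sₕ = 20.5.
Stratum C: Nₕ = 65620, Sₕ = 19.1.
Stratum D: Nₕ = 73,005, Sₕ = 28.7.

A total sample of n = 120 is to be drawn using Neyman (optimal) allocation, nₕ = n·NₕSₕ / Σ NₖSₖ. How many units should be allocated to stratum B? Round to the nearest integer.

A: NₕSₕ = 17416·28.5 = 496356
B: NₕSₕ = 29821·20.5 = 611330.5
C: NₕSₕ = 65620·19.1 = 1253342
D: NₕSₕ = 73005·28.7 = 2095243.5
Σ NₕSₕ = 4456272.
n_B = 120·611330.5/4456272 = 16.462... → 16.

16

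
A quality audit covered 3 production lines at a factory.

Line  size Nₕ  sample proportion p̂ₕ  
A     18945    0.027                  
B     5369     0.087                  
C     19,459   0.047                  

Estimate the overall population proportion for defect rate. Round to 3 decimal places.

0.043

N = 18945 + 5369 + 19459 = 43773.
Overall proportion = Σ (Nₕ/N)·p̂ₕ.
Σ Nₕp̂ₕ = 511.515 + 467.103 + 914.573 = 1893.191.
1893.191 / 43773 = 0.04325... → 0.043.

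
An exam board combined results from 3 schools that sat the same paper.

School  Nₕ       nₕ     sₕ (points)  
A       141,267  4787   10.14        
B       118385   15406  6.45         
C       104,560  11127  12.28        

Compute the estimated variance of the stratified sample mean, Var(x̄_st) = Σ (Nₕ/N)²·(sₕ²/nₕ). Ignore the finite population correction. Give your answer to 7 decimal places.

0.0046336

N = 364212. Term for each stratum: Wₕ²sₕ²/nₕ.
Var(x̄_st) = 0.0032313606 + 0.0002853083 + 0.0011169694 = 0.0046336383 → 0.0046336.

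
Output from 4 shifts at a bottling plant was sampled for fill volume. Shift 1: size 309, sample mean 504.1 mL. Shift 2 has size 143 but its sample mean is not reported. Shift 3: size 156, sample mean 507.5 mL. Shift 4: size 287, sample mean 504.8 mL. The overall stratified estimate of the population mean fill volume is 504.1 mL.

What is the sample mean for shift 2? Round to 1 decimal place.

Σ Nₕx̄ₕ = N·μ, so 143·x̄_2 = 895·504.1 − (309·504.1 + 156·507.5 + 287·504.8).
= 451169.5 − 379814.5 = 71355.
x̄_2 = 71355 / 143 = 498.986... → 499.0.

499.0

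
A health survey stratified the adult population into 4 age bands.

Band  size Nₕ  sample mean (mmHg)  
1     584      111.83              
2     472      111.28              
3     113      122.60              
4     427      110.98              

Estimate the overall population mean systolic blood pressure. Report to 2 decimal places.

112.20

N = 584 + 472 + 113 + 427 = 1596.
The stratified mean weights each stratum mean by its population share Nₕ/N.
Σ Nₕx̄ₕ = 584·111.83 + 472·111.28 + 113·122.60 + 427·110.98 = 65308.72 + 52524.16 + 13853.8 + 47388.46 = 179075.14.
Divide by N: 179075.14 / 1596 = 112.2025... → 112.20.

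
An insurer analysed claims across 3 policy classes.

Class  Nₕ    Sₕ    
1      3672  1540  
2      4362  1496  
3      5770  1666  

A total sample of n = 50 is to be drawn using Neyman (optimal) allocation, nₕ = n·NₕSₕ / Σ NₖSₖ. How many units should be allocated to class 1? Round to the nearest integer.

13

Σ NₕSₕ = 3672·1540 + 4362·1496 + 5770·1666 = 21793252.
Share for 1: 5654880/21793252 = 0.25948.
n_1 = 50 × 0.25948 = 12.974... → 13.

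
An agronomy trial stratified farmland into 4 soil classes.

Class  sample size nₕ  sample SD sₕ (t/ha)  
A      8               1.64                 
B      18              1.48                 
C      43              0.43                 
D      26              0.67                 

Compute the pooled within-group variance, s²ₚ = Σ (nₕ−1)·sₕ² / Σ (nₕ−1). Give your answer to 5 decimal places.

0.82475

A: (8−1)·1.64² = 7·2.6896 = 18.8272
B: (18−1)·1.48² = 17·2.1904 = 37.2368
C: (43−1)·0.43² = 42·0.1849 = 7.7658
D: (26−1)·0.67² = 25·0.4489 = 11.2225
Numerator = 75.0523; denominator = Σ(nₕ−1) = 91.
s²ₚ = 75.0523/91 = 0.8247505... → 0.82475.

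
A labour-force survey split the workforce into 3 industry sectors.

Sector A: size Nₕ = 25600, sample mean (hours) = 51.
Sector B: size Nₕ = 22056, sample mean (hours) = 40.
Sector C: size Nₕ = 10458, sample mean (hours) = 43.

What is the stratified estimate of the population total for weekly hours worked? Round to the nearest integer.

2637534

A: 25600·51 = 1305600
B: 22056·40 = 882240
C: 10458·43 = 449694
τ̂ = Σ Nₕx̄ₕ = 2637534.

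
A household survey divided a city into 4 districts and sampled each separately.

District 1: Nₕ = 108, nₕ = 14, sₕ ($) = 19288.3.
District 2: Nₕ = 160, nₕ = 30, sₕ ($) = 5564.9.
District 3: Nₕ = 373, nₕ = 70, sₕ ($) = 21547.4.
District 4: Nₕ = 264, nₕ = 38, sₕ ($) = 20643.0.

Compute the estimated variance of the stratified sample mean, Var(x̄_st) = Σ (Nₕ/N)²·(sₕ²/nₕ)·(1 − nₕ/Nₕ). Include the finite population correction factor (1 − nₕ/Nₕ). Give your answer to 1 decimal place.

N = 905. Term for each stratum: Wₕ²sₕ²/nₕ·(1−nₕ/Nₕ).
Var(x̄_st) = 329392.9649 + 26215.5909 + 915263.2181 + 816915.6877 = 2087787.4615 → 2087787.5.

2087787.5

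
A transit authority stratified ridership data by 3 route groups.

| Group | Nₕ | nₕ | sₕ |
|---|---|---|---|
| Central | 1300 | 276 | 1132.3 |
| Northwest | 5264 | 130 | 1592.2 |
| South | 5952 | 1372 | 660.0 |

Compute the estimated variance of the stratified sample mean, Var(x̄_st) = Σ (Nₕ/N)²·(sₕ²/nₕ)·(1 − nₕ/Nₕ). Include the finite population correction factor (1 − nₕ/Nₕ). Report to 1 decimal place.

3459.0

N = 12516; Wₕ = Nₕ/N.
group Central: (1300/12516)²·1132.3²/276·(1 − 276/1300) = 39.4754
group Northwest: (5264/12516)²·1592.2²/130·(1 − 130/5264) = 3364.2830
group South: (5952/12516)²·660.0²/1372·(1 − 1372/5952) = 55.2498
Sum = 3459.0082 → 3459.0.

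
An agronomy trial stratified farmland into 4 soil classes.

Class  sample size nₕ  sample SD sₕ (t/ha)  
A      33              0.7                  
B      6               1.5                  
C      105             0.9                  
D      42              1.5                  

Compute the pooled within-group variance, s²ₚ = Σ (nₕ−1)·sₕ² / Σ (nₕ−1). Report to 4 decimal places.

Degrees of freedom: 32 + 5 + 104 + 41 = 182.
Σ(nₕ−1)sₕ² = 32·0.49 + 5·2.25 + 104·0.81 + 41·2.25 = 203.42.
s²ₚ = 203.42 / 182 = 1.117692... → 1.1177.

1.1177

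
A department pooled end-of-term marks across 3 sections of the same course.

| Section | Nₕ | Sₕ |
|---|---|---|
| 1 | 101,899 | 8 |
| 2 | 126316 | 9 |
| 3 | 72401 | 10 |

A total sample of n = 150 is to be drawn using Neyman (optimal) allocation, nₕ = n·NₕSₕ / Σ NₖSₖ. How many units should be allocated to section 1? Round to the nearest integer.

Σ NₕSₕ = 101899·8 + 126316·9 + 72401·10 = 2676046.
Share for 1: 815192/2676046 = 0.30463.
n_1 = 150 × 0.30463 = 45.694... → 46.

46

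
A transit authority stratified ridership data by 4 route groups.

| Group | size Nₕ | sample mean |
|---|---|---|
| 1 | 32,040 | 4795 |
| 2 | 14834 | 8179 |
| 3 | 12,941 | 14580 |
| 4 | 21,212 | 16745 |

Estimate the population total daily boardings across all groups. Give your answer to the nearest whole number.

1: 32040·4795 = 153631800
2: 14834·8179 = 121327286
3: 12941·14580 = 188679780
4: 21212·16745 = 355194940
τ̂ = Σ Nₕx̄ₕ = 818833806.

818833806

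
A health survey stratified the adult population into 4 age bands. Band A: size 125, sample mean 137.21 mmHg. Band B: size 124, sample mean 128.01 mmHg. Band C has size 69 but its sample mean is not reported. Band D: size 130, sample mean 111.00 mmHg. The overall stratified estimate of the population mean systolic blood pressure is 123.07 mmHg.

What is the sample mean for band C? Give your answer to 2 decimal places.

111.32

N = 125 + 124 + 69 + 130 = 448.
Overall total = μ·N = 123.07·448 = 55135.36.
Subtract the known strata: 125·137.21 + 124·128.01 + 130·111.00 = 47454.49.
Remaining total for band C: 55135.36 − 47454.49 = 7680.87.
Divide by its size: 7680.87 / 69 = 111.3170... → 111.32.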